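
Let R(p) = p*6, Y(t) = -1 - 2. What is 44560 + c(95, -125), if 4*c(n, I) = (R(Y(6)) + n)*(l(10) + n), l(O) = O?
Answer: 186325/4 ≈ 46581.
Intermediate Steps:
Y(t) = -3
R(p) = 6*p
c(n, I) = (-18 + n)*(10 + n)/4 (c(n, I) = ((6*(-3) + n)*(10 + n))/4 = ((-18 + n)*(10 + n))/4 = (-18 + n)*(10 + n)/4)
44560 + c(95, -125) = 44560 + (-45 - 2*95 + (1/4)*95**2) = 44560 + (-45 - 190 + (1/4)*9025) = 44560 + (-45 - 190 + 9025/4) = 44560 + 8085/4 = 186325/4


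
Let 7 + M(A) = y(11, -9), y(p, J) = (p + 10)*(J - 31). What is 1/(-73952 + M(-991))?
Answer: -1/74799 ≈ -1.3369e-5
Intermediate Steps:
y(p, J) = (-31 + J)*(10 + p) (y(p, J) = (10 + p)*(-31 + J) = (-31 + J)*(10 + p))
M(A) = -847 (M(A) = -7 + (-310 - 31*11 + 10*(-9) - 9*11) = -7 + (-310 - 341 - 90 - 99) = -7 - 840 = -847)
1/(-73952 + M(-991)) = 1/(-73952 - 847) = 1/(-74799) = -1/74799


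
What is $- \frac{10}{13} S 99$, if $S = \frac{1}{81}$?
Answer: $- \frac{110}{117} \approx -0.94017$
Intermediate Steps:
$S = \frac{1}{81} \approx 0.012346$
$- \frac{10}{13} S 99 = - \frac{10}{13} \cdot \frac{1}{81} \cdot 99 = \left(-10\right) \frac{1}{13} \cdot \frac{1}{81} \cdot 99 = \left(- \frac{10}{13}\right) \frac{1}{81} \cdot 99 = \left(- \frac{10}{1053}\right) 99 = - \frac{110}{117}$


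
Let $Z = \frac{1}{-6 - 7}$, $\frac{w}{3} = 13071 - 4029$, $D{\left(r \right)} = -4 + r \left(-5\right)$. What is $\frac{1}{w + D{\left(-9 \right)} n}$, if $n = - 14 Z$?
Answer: $\frac{13}{353212} \approx 3.6805 \cdot 10^{-5}$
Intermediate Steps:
$D{\left(r \right)} = -4 - 5 r$
$w = 27126$ ($w = 3 \left(13071 - 4029\right) = 3 \cdot 9042 = 27126$)
$Z = - \frac{1}{13}$ ($Z = \frac{1}{-13} = - \frac{1}{13} \approx -0.076923$)
$n = \frac{14}{13}$ ($n = \left(-14\right) \left(- \frac{1}{13}\right) = \frac{14}{13} \approx 1.0769$)
$\frac{1}{w + D{\left(-9 \right)} n} = \frac{1}{27126 + \left(-4 - -45\right) \frac{14}{13}} = \frac{1}{27126 + \left(-4 + 45\right) \frac{14}{13}} = \frac{1}{27126 + 41 \cdot \frac{14}{13}} = \frac{1}{27126 + \frac{574}{13}} = \frac{1}{\frac{353212}{13}} = \frac{13}{353212}$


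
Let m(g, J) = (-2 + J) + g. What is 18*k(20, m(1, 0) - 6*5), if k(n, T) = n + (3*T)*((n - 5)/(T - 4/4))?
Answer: 18315/16 ≈ 1144.7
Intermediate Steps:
m(g, J) = -2 + J + g
k(n, T) = n + 3*T*(-5 + n)/(-1 + T) (k(n, T) = n + (3*T)*((-5 + n)/(T - 4*¼)) = n + (3*T)*((-5 + n)/(T - 1)) = n + (3*T)*((-5 + n)/(-1 + T)) = n + 3*T*(-5 + n)/(-1 + T))
18*k(20, m(1, 0) - 6*5) = 18*((-1*20 - 15*((-2 + 0 + 1) - 6*5) + 4*((-2 + 0 + 1) - 6*5)*20)/(-1 + ((-2 + 0 + 1) - 6*5))) = 18*((-20 - 15*(-1 - 1*30) + 4*(-1 - 1*30)*20)/(-1 + (-1 - 1*30))) = 18*((-20 - 15*(-1 - 30) + 4*(-1 - 30)*20)/(-1 + (-1 - 30))) = 18*((-20 - 15*(-31) + 4*(-31)*20)/(-1 - 31)) = 18*((-20 + 465 - 2480)/(-32)) = 18*(-1/32*(-2035)) = 18*(2035/32) = 18315/16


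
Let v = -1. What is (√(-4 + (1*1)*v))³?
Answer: -5*I*√5 ≈ -11.18*I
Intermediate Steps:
(√(-4 + (1*1)*v))³ = (√(-4 + (1*1)*(-1)))³ = (√(-4 + 1*(-1)))³ = (√(-4 - 1))³ = (√(-5))³ = (I*√5)³ = -5*I*√5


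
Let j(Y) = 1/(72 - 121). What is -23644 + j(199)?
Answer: -1158557/49 ≈ -23644.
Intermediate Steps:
j(Y) = -1/49 (j(Y) = 1/(-49) = -1/49)
-23644 + j(199) = -23644 - 1/49 = -1158557/49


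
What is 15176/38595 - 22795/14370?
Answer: -14704309/12324670 ≈ -1.1931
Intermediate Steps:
15176/38595 - 22795/14370 = 15176*(1/38595) - 22795*1/14370 = 15176/38595 - 4559/2874 = -14704309/12324670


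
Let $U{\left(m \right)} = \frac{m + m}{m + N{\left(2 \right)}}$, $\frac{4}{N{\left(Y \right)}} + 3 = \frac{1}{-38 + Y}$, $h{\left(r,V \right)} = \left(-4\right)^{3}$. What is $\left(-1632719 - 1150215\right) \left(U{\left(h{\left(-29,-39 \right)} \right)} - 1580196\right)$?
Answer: $\frac{1956921196185032}{445} \approx 4.3976 \cdot 10^{12}$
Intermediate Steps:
$h{\left(r,V \right)} = -64$
$N{\left(Y \right)} = \frac{4}{-3 + \frac{1}{-38 + Y}}$
$U{\left(m \right)} = \frac{2 m}{- \frac{144}{109} + m}$ ($U{\left(m \right)} = \frac{m + m}{m + \frac{4 \left(38 - 2\right)}{-115 + 3 \cdot 2}} = \frac{2 m}{m + \frac{4 \left(38 - 2\right)}{-115 + 6}} = \frac{2 m}{m + 4 \frac{1}{-109} \cdot 36} = \frac{2 m}{m + 4 \left(- \frac{1}{109}\right) 36} = \frac{2 m}{m - \frac{144}{109}} = \frac{2 m}{- \frac{144}{109} + m}$)
$\left(-1632719 - 1150215\right) \left(U{\left(h{\left(-29,-39 \right)} \right)} - 1580196\right) = \left(-1632719 - 1150215\right) \left(218 \left(-64\right) \frac{1}{-144 + 109 \left(-64\right)} - 1580196\right) = - 2782934 \left(218 \left(-64\right) \frac{1}{-144 - 6976} - 1580196\right) = - 2782934 \left(218 \left(-64\right) \frac{1}{-7120} - 1580196\right) = - 2782934 \left(218 \left(-64\right) \left(- \frac{1}{7120}\right) - 1580196\right) = - 2782934 \left(\frac{872}{445} - 1580196\right) = \left(-2782934\right) \left(- \frac{703186348}{445}\right) = \frac{1956921196185032}{445}$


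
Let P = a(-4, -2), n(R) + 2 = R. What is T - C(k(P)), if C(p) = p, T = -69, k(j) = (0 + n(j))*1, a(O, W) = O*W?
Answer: -75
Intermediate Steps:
n(R) = -2 + R
P = 8 (P = -4*(-2) = 8)
k(j) = -2 + j (k(j) = (0 + (-2 + j))*1 = (-2 + j)*1 = -2 + j)
T - C(k(P)) = -69 - (-2 + 8) = -69 - 1*6 = -69 - 6 = -75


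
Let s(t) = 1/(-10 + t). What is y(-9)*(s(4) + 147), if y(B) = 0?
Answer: 0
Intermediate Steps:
y(-9)*(s(4) + 147) = 0*(1/(-10 + 4) + 147) = 0*(1/(-6) + 147) = 0*(-⅙ + 147) = 0*(881/6) = 0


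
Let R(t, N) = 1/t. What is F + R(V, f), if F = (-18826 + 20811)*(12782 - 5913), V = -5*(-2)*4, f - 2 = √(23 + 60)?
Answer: 545398601/40 ≈ 1.3635e+7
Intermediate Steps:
f = 2 + √83 (f = 2 + √(23 + 60) = 2 + √83 ≈ 11.110)
V = 40 (V = 10*4 = 40)
F = 13634965 (F = 1985*6869 = 13634965)
F + R(V, f) = 13634965 + 1/40 = 545398601/40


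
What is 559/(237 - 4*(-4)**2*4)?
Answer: -559/19 ≈ -29.421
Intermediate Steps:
559/(237 - 4*(-4)**2*4) = 559/(237 - 4*16*4) = 559/(237 - 64*4) = 559/(237 - 1*256) = 559/(237 - 256) = 559/(-19) = 559*(-1/19) = -559/19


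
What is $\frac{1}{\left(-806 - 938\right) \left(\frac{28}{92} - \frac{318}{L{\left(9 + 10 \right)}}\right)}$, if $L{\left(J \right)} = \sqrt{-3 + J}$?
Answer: $\frac{23}{3176696} \approx 7.2402 \cdot 10^{-6}$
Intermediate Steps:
$\frac{1}{\left(-806 - 938\right) \left(\frac{28}{92} - \frac{318}{L{\left(9 + 10 \right)}}\right)} = \frac{1}{\left(-806 - 938\right) \left(\frac{28}{92} - \frac{318}{\sqrt{-3 + \left(9 + 10\right)}}\right)} = \frac{1}{\left(-1744\right) \left(28 \cdot \frac{1}{92} - \frac{318}{\sqrt{-3 + 19}}\right)} = - \frac{1}{1744 \left(\frac{7}{23} - \frac{318}{\sqrt{16}}\right)} = - \frac{1}{1744 \left(\frac{7}{23} - \frac{318}{4}\right)} = - \frac{1}{1744 \left(\frac{7}{23} - \frac{159}{2}\right)} = - \frac{1}{1744 \left(- \frac{3643}{46}\right)} = \left(- \frac{1}{1744}\right) \left(- \frac{46}{3643}\right) = \frac{23}{3176696}$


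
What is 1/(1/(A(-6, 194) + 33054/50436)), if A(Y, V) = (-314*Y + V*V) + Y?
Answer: 332160193/8406 ≈ 39515.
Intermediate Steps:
A(Y, V) = V² - 313*Y (A(Y, V) = (-314*Y + V²) + Y = (V² - 314*Y) + Y = V² - 313*Y)
1/(1/(A(-6, 194) + 33054/50436)) = 1/(1/((194² - 313*(-6)) + 33054/50436)) = 1/(1/((37636 + 1878) + 33054*(1/50436))) = 1/(1/(39514 + 5509/8406)) = 1/(1/(332160193/8406)) = 1/(8406/332160193) = 332160193/8406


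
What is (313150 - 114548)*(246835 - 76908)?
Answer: 33747842054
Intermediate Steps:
(313150 - 114548)*(246835 - 76908) = 198602*169927 = 33747842054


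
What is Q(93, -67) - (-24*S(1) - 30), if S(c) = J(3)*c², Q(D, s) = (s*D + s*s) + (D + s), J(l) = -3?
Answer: -1758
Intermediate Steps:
Q(D, s) = D + s + s² + D*s (Q(D, s) = (D*s + s²) + (D + s) = (s² + D*s) + (D + s) = D + s + s² + D*s)
S(c) = -3*c²
Q(93, -67) - (-24*S(1) - 30) = (93 - 67 + (-67)² + 93*(-67)) - (-(-72)*1² - 30) = (93 - 67 + 4489 - 6231) - (-(-72) - 30) = -1716 - (-24*(-3) - 30) = -1716 - (72 - 30) = -1716 - 1*42 = -1716 - 42 = -1758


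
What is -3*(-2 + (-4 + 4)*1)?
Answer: 6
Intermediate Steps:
-3*(-2 + (-4 + 4)*1) = -3*(-2 + 0*1) = -3*(-2 + 0) = -3*(-2) = 6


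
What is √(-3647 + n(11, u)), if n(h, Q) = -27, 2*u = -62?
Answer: I*√3674 ≈ 60.614*I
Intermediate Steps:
u = -31 (u = (½)*(-62) = -31)
√(-3647 + n(11, u)) = √(-3647 - 27) = √(-3674) = I*√3674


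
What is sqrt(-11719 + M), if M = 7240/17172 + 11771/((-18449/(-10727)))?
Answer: 4*I*sqrt(23593215125553979)/8800173 ≈ 69.817*I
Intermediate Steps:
M = 542099843171/79201557 (M = 7240*(1/17172) + 11771/((-18449*(-1/10727))) = 1810/4293 + 11771/(18449/10727) = 1810/4293 + 11771*(10727/18449) = 1810/4293 + 126267517/18449 = 542099843171/79201557 ≈ 6844.6)
sqrt(-11719 + M) = sqrt(-11719 + 542099843171/79201557) = sqrt(-386063203312/79201557) = 4*I*sqrt(23593215125553979)/8800173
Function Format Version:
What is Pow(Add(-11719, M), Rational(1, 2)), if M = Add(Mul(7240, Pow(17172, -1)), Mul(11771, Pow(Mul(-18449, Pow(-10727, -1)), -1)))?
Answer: Mul(Rational(4, 8800173), I, Pow(23593215125553979, Rational(1, 2))) ≈ Mul(69.817, I)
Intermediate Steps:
M = Rational(542099843171, 79201557) (M = Add(Mul(7240, Rational(1, 17172)), Mul(11771, Pow(Mul(-18449, Rational(-1, 10727)), -1))) = Add(Rational(1810, 4293), Mul(11771, Pow(Rational(18449, 10727), -1))) = Add(Rational(1810, 4293), Mul(11771, Rational(10727, 18449))) = Add(Rational(1810, 4293), Rational(126267517, 18449)) = Rational(542099843171, 79201557) ≈ 6844.6)
Pow(Add(-11719, M), Rational(1, 2)) = Pow(Add(-11719, Rational(542099843171, 79201557)), Rational(1, 2)) = Pow(Rational(-386063203312, 79201557), Rational(1, 2)) = Mul(Rational(4, 8800173), I, Pow(23593215125553979, Rational(1, 2)))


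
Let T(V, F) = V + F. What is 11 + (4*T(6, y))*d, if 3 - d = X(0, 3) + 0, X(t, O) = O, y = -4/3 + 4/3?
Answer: 11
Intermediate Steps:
y = 0 (y = -4*1/3 + 4*(1/3) = -4/3 + 4/3 = 0)
d = 0 (d = 3 - (3 + 0) = 3 - 1*3 = 3 - 3 = 0)
T(V, F) = F + V
11 + (4*T(6, y))*d = 11 + (4*(0 + 6))*0 = 11 + (4*6)*0 = 11 + 24*0 = 11 + 0 = 11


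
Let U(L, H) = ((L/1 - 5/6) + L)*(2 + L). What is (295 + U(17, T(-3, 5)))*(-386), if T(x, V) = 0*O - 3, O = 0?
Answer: -1071343/3 ≈ -3.5711e+5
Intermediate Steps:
T(x, V) = -3 (T(x, V) = 0*0 - 3 = 0 - 3 = -3)
U(L, H) = (2 + L)*(-⅚ + 2*L) (U(L, H) = ((L*1 - 5*⅙) + L)*(2 + L) = ((L - ⅚) + L)*(2 + L) = ((-⅚ + L) + L)*(2 + L) = (-⅚ + 2*L)*(2 + L) = (2 + L)*(-⅚ + 2*L))
(295 + U(17, T(-3, 5)))*(-386) = (295 + (-5/3 + 2*17² + (19/6)*17))*(-386) = (295 + (-5/3 + 2*289 + 323/6))*(-386) = (295 + (-5/3 + 578 + 323/6))*(-386) = (295 + 3781/6)*(-386) = (5551/6)*(-386) = -1071343/3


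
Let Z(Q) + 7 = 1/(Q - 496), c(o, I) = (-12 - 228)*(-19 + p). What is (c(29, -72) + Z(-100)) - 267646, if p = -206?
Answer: -127337189/596 ≈ -2.1365e+5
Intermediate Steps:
c(o, I) = 54000 (c(o, I) = (-12 - 228)*(-19 - 206) = -240*(-225) = 54000)
Z(Q) = -7 + 1/(-496 + Q) (Z(Q) = -7 + 1/(Q - 496) = -7 + 1/(-496 + Q))
(c(29, -72) + Z(-100)) - 267646 = (54000 + (3473 - 7*(-100))/(-496 - 100)) - 267646 = (54000 + (3473 + 700)/(-596)) - 267646 = (54000 - 1/596*4173) - 267646 = (54000 - 4173/596) - 267646 = 32179827/596 - 267646 = -127337189/596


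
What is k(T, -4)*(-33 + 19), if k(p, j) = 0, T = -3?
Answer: 0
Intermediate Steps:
k(T, -4)*(-33 + 19) = 0*(-33 + 19) = 0*(-14) = 0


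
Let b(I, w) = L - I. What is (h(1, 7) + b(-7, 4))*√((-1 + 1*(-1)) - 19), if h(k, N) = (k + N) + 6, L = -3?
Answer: 18*I*√21 ≈ 82.486*I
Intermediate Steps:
h(k, N) = 6 + N + k (h(k, N) = (N + k) + 6 = 6 + N + k)
b(I, w) = -3 - I
(h(1, 7) + b(-7, 4))*√((-1 + 1*(-1)) - 19) = ((6 + 7 + 1) + (-3 - 1*(-7)))*√((-1 + 1*(-1)) - 19) = (14 + (-3 + 7))*√((-1 - 1) - 19) = (14 + 4)*√(-2 - 19) = 18*√(-21) = 18*(I*√21) = 18*I*√21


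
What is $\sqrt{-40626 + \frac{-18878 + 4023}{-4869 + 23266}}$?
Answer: $\frac{i \sqrt{13750127102669}}{18397} \approx 201.56 i$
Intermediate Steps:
$\sqrt{-40626 + \frac{-18878 + 4023}{-4869 + 23266}} = \sqrt{-40626 - \frac{14855}{18397}} = \sqrt{- \frac{747411377}{18397}} = \frac{i \sqrt{13750127102669}}{18397}$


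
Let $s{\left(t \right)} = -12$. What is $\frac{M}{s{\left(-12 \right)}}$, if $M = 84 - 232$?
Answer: $\frac{37}{3} \approx 12.333$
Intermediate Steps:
$M = -148$
$\frac{M}{s{\left(-12 \right)}} = - \frac{148}{-12} = \left(-148\right) \left(- \frac{1}{12}\right) = \frac{37}{3}$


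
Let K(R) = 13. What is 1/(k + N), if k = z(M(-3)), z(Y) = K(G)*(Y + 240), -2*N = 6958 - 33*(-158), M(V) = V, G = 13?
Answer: -1/3005 ≈ -0.00033278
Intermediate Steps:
N = -6086 (N = -(6958 - 33*(-158))/2 = -(6958 - 1*(-5214))/2 = -(6958 + 5214)/2 = -½*12172 = -6086)
z(Y) = 3120 + 13*Y (z(Y) = 13*(Y + 240) = 13*(240 + Y) = 3120 + 13*Y)
k = 3081 (k = 3120 + 13*(-3) = 3120 - 39 = 3081)
1/(k + N) = 1/(3081 - 6086) = 1/(-3005) = -1/3005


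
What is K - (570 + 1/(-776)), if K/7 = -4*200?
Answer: -4787919/776 ≈ -6170.0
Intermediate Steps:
K = -5600 (K = 7*(-4*200) = 7*(-800) = -5600)
K - (570 + 1/(-776)) = -5600 - (570 + 1/(-776)) = -5600 - (570 - 1/776) = -5600 - 1*442319/776 = -5600 - 442319/776 = -4787919/776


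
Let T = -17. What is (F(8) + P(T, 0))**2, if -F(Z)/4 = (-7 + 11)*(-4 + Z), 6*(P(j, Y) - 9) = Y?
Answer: 3025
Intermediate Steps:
P(j, Y) = 9 + Y/6
F(Z) = 64 - 16*Z (F(Z) = -4*(-7 + 11)*(-4 + Z) = -16*(-4 + Z) = -4*(-16 + 4*Z) = 64 - 16*Z)
(F(8) + P(T, 0))**2 = ((64 - 16*8) + (9 + (1/6)*0))**2 = ((64 - 128) + (9 + 0))**2 = (-64 + 9)**2 = (-55)**2 = 3025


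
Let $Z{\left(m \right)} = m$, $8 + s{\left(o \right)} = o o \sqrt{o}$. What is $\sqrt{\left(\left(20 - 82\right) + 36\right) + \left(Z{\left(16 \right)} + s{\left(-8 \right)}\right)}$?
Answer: $\sqrt{-18 + 128 i \sqrt{2}} \approx 9.053 + 9.9978 i$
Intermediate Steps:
$s{\left(o \right)} = -8 + o^{\frac{5}{2}}$ ($s{\left(o \right)} = -8 + o o \sqrt{o} = -8 + o^{2} \sqrt{o} = -8 + o^{\frac{5}{2}}$)
$\sqrt{\left(\left(20 - 82\right) + 36\right) + \left(Z{\left(16 \right)} + s{\left(-8 \right)}\right)} = \sqrt{\left(\left(20 - 82\right) + 36\right) + \left(16 - \left(8 - \left(-8\right)^{\frac{5}{2}}\right)\right)} = \sqrt{\left(-62 + 36\right) + \left(16 - \left(8 - 128 i \sqrt{2}\right)\right)} = \sqrt{-26 + \left(8 + 128 i \sqrt{2}\right)} = \sqrt{-18 + 128 i \sqrt{2}}$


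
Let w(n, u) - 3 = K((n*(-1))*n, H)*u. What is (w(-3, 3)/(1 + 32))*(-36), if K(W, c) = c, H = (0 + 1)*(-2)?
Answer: 36/11 ≈ 3.2727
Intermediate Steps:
H = -2 (H = 1*(-2) = -2)
w(n, u) = 3 - 2*u
(w(-3, 3)/(1 + 32))*(-36) = ((3 - 2*3)/(1 + 32))*(-36) = ((3 - 6)/33)*(-36) = ((1/33)*(-3))*(-36) = -1/11*(-36) = 36/11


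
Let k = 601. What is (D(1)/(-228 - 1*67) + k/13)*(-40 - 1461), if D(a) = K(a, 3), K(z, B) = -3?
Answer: -266178334/3835 ≈ -69408.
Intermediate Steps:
D(a) = -3
(D(1)/(-228 - 1*67) + k/13)*(-40 - 1461) = (-3/(-228 - 1*67) + 601/13)*(-40 - 1461) = (-3/(-228 - 67) + 601*(1/13))*(-1501) = (-3/(-295) + 601/13)*(-1501) = (-3*(-1/295) + 601/13)*(-1501) = (3/295 + 601/13)*(-1501) = (177334/3835)*(-1501) = -266178334/3835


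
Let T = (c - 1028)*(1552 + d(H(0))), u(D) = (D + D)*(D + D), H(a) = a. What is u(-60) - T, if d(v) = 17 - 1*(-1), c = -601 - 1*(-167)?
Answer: 2309740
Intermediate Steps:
c = -434 (c = -601 + 167 = -434)
d(v) = 18 (d(v) = 17 + 1 = 18)
u(D) = 4*D**2 (u(D) = (2*D)*(2*D) = 4*D**2)
T = -2295340 (T = (-434 - 1028)*(1552 + 18) = -1462*1570 = -2295340)
u(-60) - T = 4*(-60)**2 - 1*(-2295340) = 4*3600 + 2295340 = 14400 + 2295340 = 2309740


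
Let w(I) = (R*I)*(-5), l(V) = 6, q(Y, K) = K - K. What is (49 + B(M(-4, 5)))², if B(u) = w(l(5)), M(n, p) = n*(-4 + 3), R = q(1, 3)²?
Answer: 2401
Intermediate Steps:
q(Y, K) = 0
R = 0 (R = 0² = 0)
M(n, p) = -n (M(n, p) = n*(-1) = -n)
w(I) = 0 (w(I) = (0*I)*(-5) = 0*(-5) = 0)
B(u) = 0
(49 + B(M(-4, 5)))² = (49 + 0)² = 49² = 2401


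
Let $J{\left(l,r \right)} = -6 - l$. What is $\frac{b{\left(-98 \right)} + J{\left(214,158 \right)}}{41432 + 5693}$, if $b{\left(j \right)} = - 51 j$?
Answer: $\frac{4778}{47125} \approx 0.10139$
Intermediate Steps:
$\frac{b{\left(-98 \right)} + J{\left(214,158 \right)}}{41432 + 5693} = \frac{\left(-51\right) \left(-98\right) - 220}{41432 + 5693} = \frac{4998 - 220}{47125} = \left(4998 - 220\right) \frac{1}{47125} = 4778 \cdot \frac{1}{47125} = \frac{4778}{47125}$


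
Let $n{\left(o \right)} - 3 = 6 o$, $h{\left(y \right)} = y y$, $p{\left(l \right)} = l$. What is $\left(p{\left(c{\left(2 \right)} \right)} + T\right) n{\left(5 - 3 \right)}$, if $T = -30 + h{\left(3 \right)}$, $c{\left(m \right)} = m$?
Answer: $-285$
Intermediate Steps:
$h{\left(y \right)} = y^{2}$
$T = -21$ ($T = -30 + 3^{2} = -30 + 9 = -21$)
$n{\left(o \right)} = 3 + 6 o$
$\left(p{\left(c{\left(2 \right)} \right)} + T\right) n{\left(5 - 3 \right)} = \left(2 - 21\right) \left(3 + 6 \left(5 - 3\right)\right) = - 19 \left(3 + 6 \left(5 - 3\right)\right) = - 19 \left(3 + 6 \cdot 2\right) = - 19 \left(3 + 12\right) = \left(-19\right) 15 = -285$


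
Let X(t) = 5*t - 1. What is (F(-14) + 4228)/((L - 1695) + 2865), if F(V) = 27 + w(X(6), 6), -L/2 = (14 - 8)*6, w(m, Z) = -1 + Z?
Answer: 710/183 ≈ 3.8798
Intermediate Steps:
X(t) = -1 + 5*t
L = -72 (L = -2*(14 - 8)*6 = -12*6 = -2*36 = -72)
F(V) = 32 (F(V) = 27 + (-1 + 6) = 27 + 5 = 32)
(F(-14) + 4228)/((L - 1695) + 2865) = (32 + 4228)/((-72 - 1695) + 2865) = 4260/(-1767 + 2865) = 4260/1098 = 4260*(1/1098) = 710/183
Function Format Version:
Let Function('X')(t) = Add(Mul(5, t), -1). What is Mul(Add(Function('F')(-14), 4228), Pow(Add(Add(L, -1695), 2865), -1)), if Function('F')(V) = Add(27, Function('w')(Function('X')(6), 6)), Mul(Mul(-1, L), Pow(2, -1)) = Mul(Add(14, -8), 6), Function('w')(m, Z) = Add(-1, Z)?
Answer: Rational(710, 183) ≈ 3.8798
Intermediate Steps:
Function('X')(t) = Add(-1, Mul(5, t))
L = -72 (L = Mul(-2, Mul(Add(14, -8), 6)) = Mul(-2, Mul(6, 6)) = Mul(-2, 36) = -72)
Function('F')(V) = 32 (Function('F')(V) = Add(27, Add(-1, 6)) = Add(27, 5) = 32)
Mul(Add(Function('F')(-14), 4228), Pow(Add(Add(L, -1695), 2865), -1)) = Mul(Add(32, 4228), Pow(Add(Add(-72, -1695), 2865), -1)) = Mul(4260, Pow(Add(-1767, 2865), -1)) = Mul(4260, Pow(1098, -1)) = Mul(4260, Rational(1, 1098)) = Rational(710, 183)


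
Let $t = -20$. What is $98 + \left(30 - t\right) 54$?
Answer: $2798$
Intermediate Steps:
$98 + \left(30 - t\right) 54 = 98 + \left(30 - -20\right) 54 = 98 + \left(30 + 20\right) 54 = 98 + 50 \cdot 54 = 98 + 2700 = 2798$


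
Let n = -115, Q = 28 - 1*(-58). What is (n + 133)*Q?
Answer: 1548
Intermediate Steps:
Q = 86 (Q = 28 + 58 = 86)
(n + 133)*Q = (-115 + 133)*86 = 18*86 = 1548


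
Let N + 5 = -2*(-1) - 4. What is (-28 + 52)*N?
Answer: -168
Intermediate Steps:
N = -7 (N = -5 + (-2*(-1) - 4) = -5 + (2 - 4) = -5 - 2 = -7)
(-28 + 52)*N = (-28 + 52)*(-7) = 24*(-7) = -168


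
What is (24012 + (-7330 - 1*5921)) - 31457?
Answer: -20696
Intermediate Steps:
(24012 + (-7330 - 1*5921)) - 31457 = (24012 + (-7330 - 5921)) - 31457 = (24012 - 13251) - 31457 = 10761 - 31457 = -20696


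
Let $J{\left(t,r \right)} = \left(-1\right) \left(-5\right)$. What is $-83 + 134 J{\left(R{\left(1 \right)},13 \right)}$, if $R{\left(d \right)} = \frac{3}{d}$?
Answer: $587$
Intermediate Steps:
$J{\left(t,r \right)} = 5$
$-83 + 134 J{\left(R{\left(1 \right)},13 \right)} = -83 + 134 \cdot 5 = -83 + 670 = 587$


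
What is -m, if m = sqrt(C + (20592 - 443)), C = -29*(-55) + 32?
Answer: -4*sqrt(1361) ≈ -147.57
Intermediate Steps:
C = 1627 (C = 1595 + 32 = 1627)
m = 4*sqrt(1361) (m = sqrt(1627 + (20592 - 443)) = sqrt(1627 + 20149) = sqrt(21776) = 4*sqrt(1361) ≈ 147.57)
-m = -4*sqrt(1361)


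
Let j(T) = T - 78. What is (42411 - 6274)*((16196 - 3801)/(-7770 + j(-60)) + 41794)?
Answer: 11943081806309/7908 ≈ 1.5103e+9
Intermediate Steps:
j(T) = -78 + T
(42411 - 6274)*((16196 - 3801)/(-7770 + j(-60)) + 41794) = (42411 - 6274)*((16196 - 3801)/(-7770 + (-78 - 60)) + 41794) = 36137*(12395/(-7770 - 138) + 41794) = 36137*(12395/(-7908) + 41794) = 36137*(12395*(-1/7908) + 41794) = 36137*(-12395/7908 + 41794) = 36137*(330494557/7908) = 11943081806309/7908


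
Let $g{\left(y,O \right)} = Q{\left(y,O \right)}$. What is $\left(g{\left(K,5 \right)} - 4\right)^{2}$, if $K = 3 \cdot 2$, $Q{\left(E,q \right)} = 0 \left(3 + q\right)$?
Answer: $16$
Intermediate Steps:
$Q{\left(E,q \right)} = 0$
$K = 6$
$g{\left(y,O \right)} = 0$
$\left(g{\left(K,5 \right)} - 4\right)^{2} = \left(0 - 4\right)^{2} = \left(-4\right)^{2} = 16$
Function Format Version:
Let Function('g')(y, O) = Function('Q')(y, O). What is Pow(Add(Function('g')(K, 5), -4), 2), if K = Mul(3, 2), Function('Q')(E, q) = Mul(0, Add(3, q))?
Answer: 16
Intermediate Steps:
Function('Q')(E, q) = 0
K = 6
Function('g')(y, O) = 0
Pow(Add(Function('g')(K, 5), -4), 2) = Pow(Add(0, -4), 2) = Pow(-4, 2) = 16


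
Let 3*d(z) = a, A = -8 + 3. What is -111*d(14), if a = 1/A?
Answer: 37/5 ≈ 7.4000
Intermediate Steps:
A = -5
a = -⅕ (a = 1/(-5) = -⅕ ≈ -0.20000)
d(z) = -1/15 (d(z) = (⅓)*(-⅕) = -1/15)
-111*d(14) = -111*(-1/15) = 37/5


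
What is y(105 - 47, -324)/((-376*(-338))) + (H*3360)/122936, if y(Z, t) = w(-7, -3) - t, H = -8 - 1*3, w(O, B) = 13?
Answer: -52906171/177541936 ≈ -0.29799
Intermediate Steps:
H = -11 (H = -8 - 3 = -11)
y(Z, t) = 13 - t
y(105 - 47, -324)/((-376*(-338))) + (H*3360)/122936 = (13 - 1*(-324))/((-376*(-338))) - 11*3360/122936 = (13 + 324)/127088 - 36960*1/122936 = 337*(1/127088) - 420/1397 = 337/127088 - 420/1397 = -52906171/177541936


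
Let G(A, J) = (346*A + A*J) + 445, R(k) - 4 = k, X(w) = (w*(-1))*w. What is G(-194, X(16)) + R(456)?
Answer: -16555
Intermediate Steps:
X(w) = -w² (X(w) = (-w)*w = -w²)
R(k) = 4 + k
G(A, J) = 445 + 346*A + A*J
G(-194, X(16)) + R(456) = (445 + 346*(-194) - (-194)*16²) + (4 + 456) = (445 - 67124 - (-194)*256) + 460 = (445 - 67124 - 194*(-256)) + 460 = (445 - 67124 + 49664) + 460 = -17015 + 460 = -16555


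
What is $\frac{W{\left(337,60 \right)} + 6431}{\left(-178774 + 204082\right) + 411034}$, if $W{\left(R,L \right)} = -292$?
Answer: $\frac{6139}{436342} \approx 0.014069$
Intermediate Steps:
$\frac{W{\left(337,60 \right)} + 6431}{\left(-178774 + 204082\right) + 411034} = \frac{-292 + 6431}{\left(-178774 + 204082\right) + 411034} = \frac{6139}{25308 + 411034} = \frac{6139}{436342}$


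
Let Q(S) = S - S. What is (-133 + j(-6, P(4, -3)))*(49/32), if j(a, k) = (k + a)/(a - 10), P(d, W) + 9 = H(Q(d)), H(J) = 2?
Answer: -103635/512 ≈ -202.41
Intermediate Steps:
Q(S) = 0
P(d, W) = -7 (P(d, W) = -9 + 2 = -7)
j(a, k) = (a + k)/(-10 + a)
(-133 + j(-6, P(4, -3)))*(49/32) = (-133 + (-6 - 7)/(-10 - 6))*(49/32) = (-133 - 13/(-16))*(49*(1/32)) = (-133 - 1/16*(-13))*(49/32) = (-133 + 13/16)*(49/32) = -2115/16*49/32 = -103635/512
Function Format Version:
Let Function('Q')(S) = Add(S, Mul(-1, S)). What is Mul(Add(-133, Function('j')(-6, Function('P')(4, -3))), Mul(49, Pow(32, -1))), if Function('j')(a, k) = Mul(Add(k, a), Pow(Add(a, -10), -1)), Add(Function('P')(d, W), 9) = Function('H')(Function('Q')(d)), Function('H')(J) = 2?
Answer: Rational(-103635, 512) ≈ -202.41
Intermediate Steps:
Function('Q')(S) = 0
Function('P')(d, W) = -7 (Function('P')(d, W) = Add(-9, 2) = -7)
Function('j')(a, k) = Mul(Pow(Add(-10, a), -1), Add(a, k)) (Function('j')(a, k) = Mul(Add(a, k), Pow(Add(-10, a), -1)) = Mul(Pow(Add(-10, a), -1), Add(a, k)))
Mul(Add(-133, Function('j')(-6, Function('P')(4, -3))), Mul(49, Pow(32, -1))) = Mul(Add(-133, Mul(Pow(Add(-10, -6), -1), Add(-6, -7))), Mul(49, Pow(32, -1))) = Mul(Add(-133, Mul(Pow(-16, -1), -13)), Mul(49, Rational(1, 32))) = Mul(Add(-133, Mul(Rational(-1, 16), -13)), Rational(49, 32)) = Mul(Add(-133, Rational(13, 16)), Rational(49, 32)) = Mul(Rational(-2115, 16), Rational(49, 32)) = Rational(-103635, 512)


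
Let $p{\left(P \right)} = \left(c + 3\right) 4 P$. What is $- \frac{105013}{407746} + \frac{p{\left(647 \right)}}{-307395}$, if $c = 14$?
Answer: $- \frac{50219664151}{125339081670} \approx -0.40067$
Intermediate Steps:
$p{\left(P \right)} = 68 P$ ($p{\left(P \right)} = \left(14 + 3\right) 4 P = 17 \cdot 4 P = 68 P$)
$- \frac{105013}{407746} + \frac{p{\left(647 \right)}}{-307395} = - \frac{105013}{407746} + \frac{68 \cdot 647}{-307395} = \left(-105013\right) \frac{1}{407746} + 43996 \left(- \frac{1}{307395}\right) = - \frac{105013}{407746} - \frac{43996}{307395} = - \frac{50219664151}{125339081670}$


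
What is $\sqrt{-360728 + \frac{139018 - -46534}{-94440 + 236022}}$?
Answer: $\frac{8 i \sqrt{28245833619843}}{70791} \approx 600.61 i$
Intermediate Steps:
$\sqrt{-360728 + \frac{139018 - -46534}{-94440 + 236022}} = \sqrt{-360728 + \frac{139018 + \left(-6019 + 52553\right)}{141582}} = \sqrt{-360728 + \left(139018 + 46534\right) \frac{1}{141582}} = \sqrt{-360728 + 185552 \cdot \frac{1}{141582}} = \sqrt{-360728 + \frac{92776}{70791}} = \sqrt{- \frac{25536203072}{70791}} = \frac{8 i \sqrt{28245833619843}}{70791}$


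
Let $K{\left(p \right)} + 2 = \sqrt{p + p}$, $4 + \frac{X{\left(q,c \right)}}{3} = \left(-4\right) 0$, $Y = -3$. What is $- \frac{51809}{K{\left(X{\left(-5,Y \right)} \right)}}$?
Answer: $\frac{51809}{14} + \frac{51809 i \sqrt{6}}{14} \approx 3700.6 + 9064.7 i$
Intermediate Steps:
$X{\left(q,c \right)} = -12$ ($X{\left(q,c \right)} = -12 + 3 \left(\left(-4\right) 0\right) = -12 + 3 \cdot 0 = -12 + 0 = -12$)
$K{\left(p \right)} = -2 + \sqrt{2} \sqrt{p}$ ($K{\left(p \right)} = -2 + \sqrt{p + p} = -2 + \sqrt{2 p} = -2 + \sqrt{2} \sqrt{p}$)
$- \frac{51809}{K{\left(X{\left(-5,Y \right)} \right)}} = - \frac{51809}{-2 + \sqrt{2} \sqrt{-12}} = - \frac{51809}{-2 + \sqrt{2} \cdot 2 i \sqrt{3}} = - \frac{51809}{-2 + 2 i \sqrt{6}}$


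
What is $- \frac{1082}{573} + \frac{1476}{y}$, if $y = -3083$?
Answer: $- \frac{4181554}{1766559} \approx -2.3671$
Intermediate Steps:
$- \frac{1082}{573} + \frac{1476}{y} = - \frac{1082}{573} + \frac{1476}{-3083} = \left(-1082\right) \frac{1}{573} + 1476 \left(- \frac{1}{3083}\right) = - \frac{1082}{573} - \frac{1476}{3083} = - \frac{4181554}{1766559}$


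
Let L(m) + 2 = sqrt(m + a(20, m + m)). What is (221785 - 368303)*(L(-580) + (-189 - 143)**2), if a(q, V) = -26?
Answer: -16149506996 - 146518*I*sqrt(606) ≈ -1.615e+10 - 3.6068e+6*I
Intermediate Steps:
L(m) = -2 + sqrt(-26 + m) (L(m) = -2 + sqrt(m - 26) = -2 + sqrt(-26 + m))
(221785 - 368303)*(L(-580) + (-189 - 143)**2) = (221785 - 368303)*((-2 + sqrt(-26 - 580)) + (-189 - 143)**2) = -146518*((-2 + sqrt(-606)) + (-332)**2) = -146518*((-2 + I*sqrt(606)) + 110224) = -146518*(110222 + I*sqrt(606)) = -16149506996 - 146518*I*sqrt(606)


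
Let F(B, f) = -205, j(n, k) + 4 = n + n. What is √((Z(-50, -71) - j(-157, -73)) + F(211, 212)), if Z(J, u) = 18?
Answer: √131 ≈ 11.446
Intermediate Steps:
j(n, k) = -4 + 2*n (j(n, k) = -4 + (n + n) = -4 + 2*n)
√((Z(-50, -71) - j(-157, -73)) + F(211, 212)) = √((18 - (-4 + 2*(-157))) - 205) = √((18 - (-4 - 314)) - 205) = √((18 - 1*(-318)) - 205) = √((18 + 318) - 205) = √(336 - 205) = √131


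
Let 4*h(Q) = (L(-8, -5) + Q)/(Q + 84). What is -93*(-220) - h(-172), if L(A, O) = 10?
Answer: 3600879/176 ≈ 20460.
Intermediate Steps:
h(Q) = (10 + Q)/(4*(84 + Q)) (h(Q) = ((10 + Q)/(Q + 84))/4 = ((10 + Q)/(84 + Q))/4 = (10 + Q)/(4*(84 + Q)))
-93*(-220) - h(-172) = -93*(-220) - (10 - 172)/(4*(84 - 172)) = 20460 - (-162)/(4*(-88)) = 20460 - (-1)*(-162)/(4*88) = 20460 - 1*81/176 = 20460 - 81/176 = 3600879/176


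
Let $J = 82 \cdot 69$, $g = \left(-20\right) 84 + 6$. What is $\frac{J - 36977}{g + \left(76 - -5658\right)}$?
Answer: $- \frac{31319}{4060} \approx -7.714$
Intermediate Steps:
$g = -1674$ ($g = -1680 + 6 = -1674$)
$J = 5658$
$\frac{J - 36977}{g + \left(76 - -5658\right)} = \frac{5658 - 36977}{-1674 + \left(76 - -5658\right)} = - \frac{31319}{-1674 + \left(76 + 5658\right)} = - \frac{31319}{-1674 + 5734} = - \frac{31319}{4060}$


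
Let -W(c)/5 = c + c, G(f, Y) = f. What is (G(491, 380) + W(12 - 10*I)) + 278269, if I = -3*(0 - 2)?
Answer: 279240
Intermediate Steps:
I = 6 (I = -3*(-2) = 6)
W(c) = -10*c (W(c) = -5*(c + c) = -10*c)
(G(491, 380) + W(12 - 10*I)) + 278269 = (491 - 10*(12 - 10*6)) + 278269 = (491 - 10*(12 - 60)) + 278269 = (491 - 10*(-48)) + 278269 = (491 + 480) + 278269 = 971 + 278269 = 279240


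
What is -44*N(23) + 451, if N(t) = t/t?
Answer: 407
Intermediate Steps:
N(t) = 1
-44*N(23) + 451 = -44*1 + 451 = -44 + 451 = 407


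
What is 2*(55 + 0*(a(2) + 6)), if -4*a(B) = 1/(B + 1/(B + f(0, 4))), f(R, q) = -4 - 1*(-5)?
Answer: 110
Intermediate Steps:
f(R, q) = 1 (f(R, q) = -4 + 5 = 1)
a(B) = -1/(4*(B + 1/(1 + B))) (a(B) = -1/(4*(B + 1/(B + 1))) = -1/(4*(B + 1/(1 + B))))
2*(55 + 0*(a(2) + 6)) = 2*(55 + 0*((-1 - 1*2)/(4*(1 + 2 + 2²)) + 6)) = 2*(55 + 0*((-1 - 2)/(4*(1 + 2 + 4)) + 6)) = 2*(55 + 0*((¼)*(-3)/7 + 6)) = 2*(55 + 0*((¼)*(⅐)*(-3) + 6)) = 2*(55 + 0*(-3/28 + 6)) = 2*(55 + 0*(165/28)) = 2*(55 + 0) = 2*55 = 110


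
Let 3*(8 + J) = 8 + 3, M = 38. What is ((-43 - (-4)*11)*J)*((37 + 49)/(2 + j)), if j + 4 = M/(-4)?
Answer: 2236/69 ≈ 32.406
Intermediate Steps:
J = -13/3 (J = -8 + (8 + 3)/3 = -8 + (1/3)*11 = -8 + 11/3 = -13/3 ≈ -4.3333)
j = -27/2 (j = -4 + 38/(-4) = -4 + 38*(-1/4) = -4 - 19/2 = -27/2 ≈ -13.500)
((-43 - (-4)*11)*J)*((37 + 49)/(2 + j)) = ((-43 - (-4)*11)*(-13/3))*((37 + 49)/(2 - 27/2)) = ((-43 - 1*(-44))*(-13/3))*(86/(-23/2)) = ((-43 + 44)*(-13/3))*(86*(-2/23)) = (1*(-13/3))*(-172/23) = -13/3*(-172/23) = 2236/69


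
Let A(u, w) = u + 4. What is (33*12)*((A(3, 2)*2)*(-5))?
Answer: -27720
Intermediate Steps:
A(u, w) = 4 + u
(33*12)*((A(3, 2)*2)*(-5)) = (33*12)*(((4 + 3)*2)*(-5)) = 396*((7*2)*(-5)) = 396*(14*(-5)) = 396*(-70) = -27720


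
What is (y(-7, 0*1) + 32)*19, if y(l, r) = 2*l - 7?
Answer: 209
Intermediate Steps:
y(l, r) = -7 + 2*l
(y(-7, 0*1) + 32)*19 = ((-7 + 2*(-7)) + 32)*19 = ((-7 - 14) + 32)*19 = (-21 + 32)*19 = 11*19 = 209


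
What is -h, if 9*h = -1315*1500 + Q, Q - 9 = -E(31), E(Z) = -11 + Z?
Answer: 1972511/9 ≈ 2.1917e+5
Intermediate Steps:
Q = -11 (Q = 9 - (-11 + 31) = 9 - 1*20 = 9 - 20 = -11)
h = -1972511/9 (h = (-1315*1500 - 11)/9 = (-1972500 - 11)/9 = (1/9)*(-1972511) = -1972511/9 ≈ -2.1917e+5)
-h = -1*(-1972511/9) = 1972511/9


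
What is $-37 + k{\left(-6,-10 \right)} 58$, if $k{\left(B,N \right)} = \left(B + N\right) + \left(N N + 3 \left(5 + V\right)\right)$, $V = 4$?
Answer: $6401$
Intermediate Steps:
$k{\left(B,N \right)} = 27 + B + N + N^{2}$ ($k{\left(B,N \right)} = \left(B + N\right) + \left(N N + 3 \left(5 + 4\right)\right) = \left(B + N\right) + \left(N^{2} + 3 \cdot 9\right) = \left(B + N\right) + \left(N^{2} + 27\right) = \left(B + N\right) + \left(27 + N^{2}\right) = 27 + B + N + N^{2}$)
$-37 + k{\left(-6,-10 \right)} 58 = -37 + \left(27 - 6 - 10 + \left(-10\right)^{2}\right) 58 = -37 + \left(27 - 6 - 10 + 100\right) 58 = -37 + 111 \cdot 58 = -37 + 6438 = 6401$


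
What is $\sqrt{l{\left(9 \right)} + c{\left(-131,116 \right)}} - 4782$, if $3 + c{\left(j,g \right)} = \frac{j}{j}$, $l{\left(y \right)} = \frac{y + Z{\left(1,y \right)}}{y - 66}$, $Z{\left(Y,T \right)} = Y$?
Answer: $-4782 + \frac{2 i \sqrt{1767}}{57} \approx -4782.0 + 1.4749 i$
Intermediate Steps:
$l{\left(y \right)} = \frac{1 + y}{-66 + y}$ ($l{\left(y \right)} = \frac{y + 1}{y - 66} = \frac{1 + y}{-66 + y}$)
$c{\left(j,g \right)} = -2$ ($c{\left(j,g \right)} = -3 + \frac{j}{j} = -3 + 1 = -2$)
$\sqrt{l{\left(9 \right)} + c{\left(-131,116 \right)}} - 4782 = \sqrt{\frac{1 + 9}{-66 + 9} - 2} - 4782 = \sqrt{\frac{1}{-57} \cdot 10 - 2} - 4782 = \sqrt{\left(- \frac{1}{57}\right) 10 - 2} - 4782 = \sqrt{- \frac{10}{57} - 2} - 4782 = \sqrt{- \frac{124}{57}} - 4782 = \frac{2 i \sqrt{1767}}{57} - 4782 = -4782 + \frac{2 i \sqrt{1767}}{57}$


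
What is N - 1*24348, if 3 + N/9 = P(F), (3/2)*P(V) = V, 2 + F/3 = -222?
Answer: -28407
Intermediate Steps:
F = -672 (F = -6 + 3*(-222) = -6 - 666 = -672)
P(V) = 2*V/3
N = -4059 (N = -27 + 9*((2/3)*(-672)) = -27 + 9*(-448) = -27 - 4032 = -4059)
N - 1*24348 = -4059 - 1*24348 = -4059 - 24348 = -28407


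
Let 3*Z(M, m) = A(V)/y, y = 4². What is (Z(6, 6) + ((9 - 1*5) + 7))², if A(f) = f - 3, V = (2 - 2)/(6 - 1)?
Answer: 30625/256 ≈ 119.63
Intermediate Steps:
V = 0 (V = 0/5 = 0*(⅕) = 0)
A(f) = -3 + f
y = 16
Z(M, m) = -1/16 (Z(M, m) = ((-3 + 0)/16)/3 = (-3*1/16)/3 = (⅓)*(-3/16) = -1/16)
(Z(6, 6) + ((9 - 1*5) + 7))² = (-1/16 + ((9 - 1*5) + 7))² = (-1/16 + ((9 - 5) + 7))² = (-1/16 + (4 + 7))² = (-1/16 + 11)² = (175/16)² = 30625/256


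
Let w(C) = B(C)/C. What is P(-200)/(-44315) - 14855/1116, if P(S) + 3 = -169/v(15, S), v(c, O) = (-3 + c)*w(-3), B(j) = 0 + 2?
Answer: -263327821/19782216 ≈ -13.311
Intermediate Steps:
B(j) = 2
w(C) = 2/C
v(c, O) = 2 - 2*c/3 (v(c, O) = (-3 + c)*(2/(-3)) = (-3 + c)*(2*(-⅓)) = (-3 + c)*(-⅔) = 2 - 2*c/3)
P(S) = 145/8 (P(S) = -3 - 169/(2 - ⅔*15) = -3 - 169/(2 - 10) = -3 - 169/(-8) = -3 - 169*(-⅛) = -3 + 169/8 = 145/8)
P(-200)/(-44315) - 14855/1116 = (145/8)/(-44315) - 14855/1116 = (145/8)*(-1/44315) - 14855*1/1116 = -29/70904 - 14855/1116 = -263327821/19782216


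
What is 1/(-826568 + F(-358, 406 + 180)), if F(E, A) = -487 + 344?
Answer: -1/826711 ≈ -1.2096e-6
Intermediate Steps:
F(E, A) = -143
1/(-826568 + F(-358, 406 + 180)) = 1/(-826568 - 143) = 1/(-826711) = -1/826711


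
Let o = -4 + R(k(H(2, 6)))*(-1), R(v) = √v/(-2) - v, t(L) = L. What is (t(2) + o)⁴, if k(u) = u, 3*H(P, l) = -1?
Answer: (14 - I*√3)⁴/1296 ≈ 26.927 - 14.444*I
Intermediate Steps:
H(P, l) = -⅓ (H(P, l) = (⅓)*(-1) = -⅓)
R(v) = -v - √v/2 (R(v) = -√v/2 - v = -v - √v/2)
o = -13/3 + I*√3/6 (o = -4 + (-1*(-⅓) - I*√3/6)*(-1) = -4 + (⅓ - I*√3/6)*(-1) = -4 + (-⅓ + I*√3/6) = -13/3 + I*√3/6 ≈ -4.3333 + 0.28868*I)
(t(2) + o)⁴ = (2 + (-13/3 + I*√3/6))⁴ = (-7/3 + I*√3/6)⁴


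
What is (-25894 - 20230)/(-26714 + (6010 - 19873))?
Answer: 46124/40577 ≈ 1.1367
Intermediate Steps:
(-25894 - 20230)/(-26714 + (6010 - 19873)) = -46124/(-26714 - 13863) = -46124/(-40577) = -46124*(-1/40577) = 46124/40577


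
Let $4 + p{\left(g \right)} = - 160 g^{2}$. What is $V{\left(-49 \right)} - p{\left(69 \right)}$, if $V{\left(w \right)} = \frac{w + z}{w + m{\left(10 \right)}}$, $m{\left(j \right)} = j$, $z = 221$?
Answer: $\frac{29708624}{39} \approx 7.6176 \cdot 10^{5}$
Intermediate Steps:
$p{\left(g \right)} = -4 - 160 g^{2}$
$V{\left(w \right)} = \frac{221 + w}{10 + w}$ ($V{\left(w \right)} = \frac{w + 221}{w + 10} = \frac{221 + w}{10 + w}$)
$V{\left(-49 \right)} - p{\left(69 \right)} = \frac{221 - 49}{10 - 49} - \left(-4 - 160 \cdot 69^{2}\right) = \frac{1}{-39} \cdot 172 - \left(-4 - 761760\right) = \left(- \frac{1}{39}\right) 172 - \left(-4 - 761760\right) = - \frac{172}{39} - -761764 = - \frac{172}{39} + 761764 = \frac{29708624}{39}$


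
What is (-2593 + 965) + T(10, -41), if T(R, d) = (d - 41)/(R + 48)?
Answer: -47253/29 ≈ -1629.4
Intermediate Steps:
T(R, d) = (-41 + d)/(48 + R)
(-2593 + 965) + T(10, -41) = (-2593 + 965) + (-41 - 41)/(48 + 10) = -1628 - 82/58 = -1628 + (1/58)*(-82) = -1628 - 41/29 = -47253/29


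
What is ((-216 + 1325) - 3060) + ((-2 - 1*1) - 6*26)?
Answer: -2110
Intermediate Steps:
((-216 + 1325) - 3060) + ((-2 - 1*1) - 6*26) = (1109 - 3060) + ((-2 - 1) - 156) = -1951 + (-3 - 156) = -1951 - 159 = -2110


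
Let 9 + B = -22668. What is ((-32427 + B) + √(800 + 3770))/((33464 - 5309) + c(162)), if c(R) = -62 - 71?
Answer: -27552/14011 + √4570/28022 ≈ -1.9640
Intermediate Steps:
B = -22677 (B = -9 - 22668 = -22677)
c(R) = -133
((-32427 + B) + √(800 + 3770))/((33464 - 5309) + c(162)) = ((-32427 - 22677) + √(800 + 3770))/((33464 - 5309) - 133) = (-55104 + √4570)/(28155 - 133) = (-55104 + √4570)/28022 = (-55104 + √4570)*(1/28022) = -27552/14011 + √4570/28022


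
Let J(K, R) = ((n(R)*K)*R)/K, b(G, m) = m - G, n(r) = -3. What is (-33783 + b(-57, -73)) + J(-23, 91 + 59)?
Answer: -34249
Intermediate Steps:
J(K, R) = -3*R (J(K, R) = ((-3*K)*R)/K = (-3*K*R)/K = -3*R)
(-33783 + b(-57, -73)) + J(-23, 91 + 59) = (-33783 + (-73 - 1*(-57))) - 3*(91 + 59) = (-33783 + (-73 + 57)) - 3*150 = (-33783 - 16) - 450 = -33799 - 450 = -34249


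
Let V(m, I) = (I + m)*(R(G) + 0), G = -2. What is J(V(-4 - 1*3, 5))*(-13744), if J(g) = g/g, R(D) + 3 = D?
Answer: -13744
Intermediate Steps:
R(D) = -3 + D
V(m, I) = -5*I - 5*m (V(m, I) = (I + m)*((-3 - 2) + 0) = (I + m)*(-5 + 0) = (I + m)*(-5) = -5*I - 5*m)
J(g) = 1
J(V(-4 - 1*3, 5))*(-13744) = 1*(-13744) = -13744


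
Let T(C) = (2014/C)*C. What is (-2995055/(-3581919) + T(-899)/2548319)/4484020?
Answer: 7639569547411/40929561700262807220 ≈ 1.8665e-7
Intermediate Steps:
T(C) = 2014
(-2995055/(-3581919) + T(-899)/2548319)/4484020 = (-2995055/(-3581919) + 2014/2548319)/4484020 = (-2995055*(-1/3581919) + 2014*(1/2548319))*(1/4484020) = (2995055/3581919 + 2014/2548319)*(1/4484020) = (7639569547411/9127872244161)*(1/4484020) = 7639569547411/40929561700262807220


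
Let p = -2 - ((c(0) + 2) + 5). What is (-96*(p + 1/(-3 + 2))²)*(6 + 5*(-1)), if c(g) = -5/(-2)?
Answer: -15000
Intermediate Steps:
c(g) = 5/2 (c(g) = -5*(-½) = 5/2)
p = -23/2 (p = -2 - ((5/2 + 2) + 5) = -2 - (9/2 + 5) = -2 - 1*19/2 = -2 - 19/2 = -23/2 ≈ -11.500)
(-96*(p + 1/(-3 + 2))²)*(6 + 5*(-1)) = (-96*(-23/2 + 1/(-3 + 2))²)*(6 + 5*(-1)) = (-96*(-23/2 + 1/(-1))²)*(6 - 5) = -96*(-23/2 - 1)²*1 = -96*(-25/2)²*1 = -96*625/4*1 = -15000*1 = -15000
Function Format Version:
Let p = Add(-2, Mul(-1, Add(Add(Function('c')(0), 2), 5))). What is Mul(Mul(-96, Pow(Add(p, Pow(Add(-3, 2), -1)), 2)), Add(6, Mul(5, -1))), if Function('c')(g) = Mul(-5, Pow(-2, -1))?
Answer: -15000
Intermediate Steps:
Function('c')(g) = Rational(5, 2) (Function('c')(g) = Mul(-5, Rational(-1, 2)) = Rational(5, 2))
p = Rational(-23, 2) (p = Add(-2, Mul(-1, Add(Add(Rational(5, 2), 2), 5))) = Add(-2, Mul(-1, Add(Rational(9, 2), 5))) = Add(-2, Mul(-1, Rational(19, 2))) = Add(-2, Rational(-19, 2)) = Rational(-23, 2) ≈ -11.500)
Mul(Mul(-96, Pow(Add(p, Pow(Add(-3, 2), -1)), 2)), Add(6, Mul(5, -1))) = Mul(Mul(-96, Pow(Add(Rational(-23, 2), Pow(Add(-3, 2), -1)), 2)), Add(6, Mul(5, -1))) = Mul(Mul(-96, Pow(Add(Rational(-23, 2), Pow(-1, -1)), 2)), Add(6, -5)) = Mul(Mul(-96, Pow(Add(Rational(-23, 2), -1), 2)), 1) = Mul(Mul(-96, Pow(Rational(-25, 2), 2)), 1) = Mul(Mul(-96, Rational(625, 4)), 1) = Mul(-15000, 1) = -15000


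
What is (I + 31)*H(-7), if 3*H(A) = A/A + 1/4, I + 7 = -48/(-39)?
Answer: 410/39 ≈ 10.513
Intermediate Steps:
I = -75/13 (I = -7 - 48/(-39) = -7 - 48*(-1/39) = -7 + 16/13 = -75/13 ≈ -5.7692)
H(A) = 5/12 (H(A) = (A/A + 1/4)/3 = (1 + 1*(¼))/3 = (1 + ¼)/3 = (⅓)*(5/4) = 5/12)
(I + 31)*H(-7) = (-75/13 + 31)*(5/12) = (328/13)*(5/12) = 410/39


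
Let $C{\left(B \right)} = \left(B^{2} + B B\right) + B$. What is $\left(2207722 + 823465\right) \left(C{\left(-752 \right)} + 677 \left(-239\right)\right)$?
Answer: $2935562143711$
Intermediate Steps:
$C{\left(B \right)} = B + 2 B^{2}$ ($C{\left(B \right)} = \left(B^{2} + B^{2}\right) + B = 2 B^{2} + B = B + 2 B^{2}$)
$\left(2207722 + 823465\right) \left(C{\left(-752 \right)} + 677 \left(-239\right)\right) = \left(2207722 + 823465\right) \left(- 752 \left(1 + 2 \left(-752\right)\right) + 677 \left(-239\right)\right) = 3031187 \left(- 752 \left(1 - 1504\right) - 161803\right) = 3031187 \left(\left(-752\right) \left(-1503\right) - 161803\right) = 3031187 \left(1130256 - 161803\right) = 3031187 \cdot 968453 = 2935562143711$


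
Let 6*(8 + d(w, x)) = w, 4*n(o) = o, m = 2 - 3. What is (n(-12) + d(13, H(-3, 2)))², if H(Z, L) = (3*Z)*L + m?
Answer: 2809/36 ≈ 78.028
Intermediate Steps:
m = -1
n(o) = o/4
H(Z, L) = -1 + 3*L*Z (H(Z, L) = (3*Z)*L - 1 = 3*L*Z - 1 = -1 + 3*L*Z)
d(w, x) = -8 + w/6
(n(-12) + d(13, H(-3, 2)))² = ((¼)*(-12) + (-8 + (⅙)*13))² = (-3 + (-8 + 13/6))² = (-3 - 35/6)² = (-53/6)² = 2809/36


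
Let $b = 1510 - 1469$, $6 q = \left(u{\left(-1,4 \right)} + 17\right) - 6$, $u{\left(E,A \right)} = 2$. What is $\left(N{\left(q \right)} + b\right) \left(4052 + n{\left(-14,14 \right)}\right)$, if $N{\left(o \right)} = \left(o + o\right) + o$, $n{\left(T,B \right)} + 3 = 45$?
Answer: $194465$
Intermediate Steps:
$q = \frac{13}{6}$ ($q = \frac{\left(2 + 17\right) - 6}{6} = \frac{19 - 6}{6} = \frac{1}{6} \cdot 13 = \frac{13}{6} \approx 2.1667$)
$n{\left(T,B \right)} = 42$ ($n{\left(T,B \right)} = -3 + 45 = 42$)
$N{\left(o \right)} = 3 o$ ($N{\left(o \right)} = 2 o + o = 3 o$)
$b = 41$
$\left(N{\left(q \right)} + b\right) \left(4052 + n{\left(-14,14 \right)}\right) = \left(3 \cdot \frac{13}{6} + 41\right) \left(4052 + 42\right) = \left(\frac{13}{2} + 41\right) 4094 = \frac{95}{2} \cdot 4094 = 194465$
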